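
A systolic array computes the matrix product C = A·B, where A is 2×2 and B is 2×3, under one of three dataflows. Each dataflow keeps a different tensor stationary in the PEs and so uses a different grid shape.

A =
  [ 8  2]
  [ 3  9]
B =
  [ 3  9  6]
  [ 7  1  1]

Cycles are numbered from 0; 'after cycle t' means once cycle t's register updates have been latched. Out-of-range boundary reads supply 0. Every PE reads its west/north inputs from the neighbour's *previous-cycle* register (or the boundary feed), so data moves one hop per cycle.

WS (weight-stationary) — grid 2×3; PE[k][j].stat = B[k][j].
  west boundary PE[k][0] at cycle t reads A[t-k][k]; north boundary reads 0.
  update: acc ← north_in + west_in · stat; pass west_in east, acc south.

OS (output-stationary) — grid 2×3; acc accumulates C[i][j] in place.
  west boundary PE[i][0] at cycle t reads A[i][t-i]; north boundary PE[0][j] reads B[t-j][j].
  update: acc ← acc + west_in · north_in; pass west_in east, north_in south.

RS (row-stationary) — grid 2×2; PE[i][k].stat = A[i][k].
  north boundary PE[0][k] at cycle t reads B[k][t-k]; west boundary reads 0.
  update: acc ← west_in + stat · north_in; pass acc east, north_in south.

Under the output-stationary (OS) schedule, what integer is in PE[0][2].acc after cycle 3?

OS (2×3). Following PE[0][2] plus its west/north inputs:
  [0] (0,1) acc=0 (h:0 v:0)
  [0] (0,2) acc=0 (h:0 v:0)
  [1] (0,1) acc=72 (h:8 v:9)
  [1] (0,2) acc=0 (h:0 v:0)
  [2] (0,1) acc=74 (h:2 v:1)
  [2] (0,2) acc=48 (h:8 v:6)
  [3] (0,1) acc=74 (h:0 v:0)
  [3] (0,2) acc=50 (h:2 v:1)

PE[0][2].acc = 50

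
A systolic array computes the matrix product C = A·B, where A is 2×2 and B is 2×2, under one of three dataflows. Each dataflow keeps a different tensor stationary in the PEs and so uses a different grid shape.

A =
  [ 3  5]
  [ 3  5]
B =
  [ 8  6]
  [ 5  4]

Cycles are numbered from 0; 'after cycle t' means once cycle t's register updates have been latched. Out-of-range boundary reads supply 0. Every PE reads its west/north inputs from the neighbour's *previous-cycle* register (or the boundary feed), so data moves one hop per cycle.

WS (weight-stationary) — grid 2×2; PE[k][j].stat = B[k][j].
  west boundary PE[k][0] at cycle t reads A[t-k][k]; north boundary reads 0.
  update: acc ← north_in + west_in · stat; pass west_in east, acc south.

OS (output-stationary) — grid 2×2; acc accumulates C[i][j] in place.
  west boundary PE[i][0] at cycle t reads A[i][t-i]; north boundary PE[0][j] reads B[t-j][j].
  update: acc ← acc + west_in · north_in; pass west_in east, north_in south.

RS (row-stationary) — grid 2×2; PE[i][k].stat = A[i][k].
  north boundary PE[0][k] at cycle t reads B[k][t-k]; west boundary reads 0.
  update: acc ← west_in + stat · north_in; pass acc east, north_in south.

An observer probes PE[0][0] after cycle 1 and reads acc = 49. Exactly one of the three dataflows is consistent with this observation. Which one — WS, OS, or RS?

Under WS (2×2), PE[0][0]:
  cycle 0: PE[0][0] → acc 24, east 3, south 24
  cycle 1: PE[0][0] → acc 24, east 3, south 24
Under OS (2×2), PE[0][0]:
  cycle 0: PE[0][0] → acc 24, east 3, south 8
  cycle 1: PE[0][0] → acc 49, east 5, south 5
Under RS (2×2), PE[0][0]:
  cycle 0: PE[0][0] → acc 24, east 24, south 8
  cycle 1: PE[0][0] → acc 18, east 18, south 6

dataflow = OS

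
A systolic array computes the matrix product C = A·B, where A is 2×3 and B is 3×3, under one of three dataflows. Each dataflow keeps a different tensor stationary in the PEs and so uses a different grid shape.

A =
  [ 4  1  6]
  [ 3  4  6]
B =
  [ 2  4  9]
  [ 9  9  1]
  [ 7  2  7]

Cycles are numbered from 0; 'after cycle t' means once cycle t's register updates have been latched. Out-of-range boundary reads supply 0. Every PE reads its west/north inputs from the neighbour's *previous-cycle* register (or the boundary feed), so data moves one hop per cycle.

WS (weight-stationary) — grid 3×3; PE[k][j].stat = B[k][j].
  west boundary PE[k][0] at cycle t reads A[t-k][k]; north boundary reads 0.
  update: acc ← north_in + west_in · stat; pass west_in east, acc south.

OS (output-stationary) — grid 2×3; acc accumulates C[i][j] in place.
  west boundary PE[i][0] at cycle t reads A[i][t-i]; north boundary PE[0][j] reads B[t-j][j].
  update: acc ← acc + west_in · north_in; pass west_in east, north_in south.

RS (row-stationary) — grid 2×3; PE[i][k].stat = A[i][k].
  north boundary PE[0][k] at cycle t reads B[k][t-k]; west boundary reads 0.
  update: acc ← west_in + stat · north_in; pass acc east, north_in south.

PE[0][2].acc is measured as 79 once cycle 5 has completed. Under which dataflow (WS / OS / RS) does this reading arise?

dataflow = OS

Under WS (3×3), PE[0][2]:
  step 0 · PE0,2: acc=0; fwd→0 fwd↓0
  step 1 · PE0,2: acc=0; fwd→0 fwd↓0
  step 2 · PE0,2: acc=36; fwd→4 fwd↓36
  step 3 · PE0,2: acc=27; fwd→3 fwd↓27
  step 4 · PE0,2: acc=0; fwd→0 fwd↓0
  step 5 · PE0,2: acc=0; fwd→0 fwd↓0
Under OS (2×3), PE[0][2]:
  step 0 · PE0,2: acc=0; fwd→0 fwd↓0
  step 1 · PE0,2: acc=0; fwd→0 fwd↓0
  step 2 · PE0,2: acc=36; fwd→4 fwd↓9
  step 3 · PE0,2: acc=37; fwd→1 fwd↓1
  step 4 · PE0,2: acc=79; fwd→6 fwd↓7
  step 5 · PE0,2: acc=79; fwd→0 fwd↓0
Under RS (2×3), PE[0][2]:
  step 0 · PE0,2: acc=0; fwd→0 fwd↓0
  step 1 · PE0,2: acc=0; fwd→0 fwd↓0
  step 2 · PE0,2: acc=59; fwd→59 fwd↓7
  step 3 · PE0,2: acc=37; fwd→37 fwd↓2
  step 4 · PE0,2: acc=79; fwd→79 fwd↓7
  step 5 · PE0,2: acc=0; fwd→0 fwd↓0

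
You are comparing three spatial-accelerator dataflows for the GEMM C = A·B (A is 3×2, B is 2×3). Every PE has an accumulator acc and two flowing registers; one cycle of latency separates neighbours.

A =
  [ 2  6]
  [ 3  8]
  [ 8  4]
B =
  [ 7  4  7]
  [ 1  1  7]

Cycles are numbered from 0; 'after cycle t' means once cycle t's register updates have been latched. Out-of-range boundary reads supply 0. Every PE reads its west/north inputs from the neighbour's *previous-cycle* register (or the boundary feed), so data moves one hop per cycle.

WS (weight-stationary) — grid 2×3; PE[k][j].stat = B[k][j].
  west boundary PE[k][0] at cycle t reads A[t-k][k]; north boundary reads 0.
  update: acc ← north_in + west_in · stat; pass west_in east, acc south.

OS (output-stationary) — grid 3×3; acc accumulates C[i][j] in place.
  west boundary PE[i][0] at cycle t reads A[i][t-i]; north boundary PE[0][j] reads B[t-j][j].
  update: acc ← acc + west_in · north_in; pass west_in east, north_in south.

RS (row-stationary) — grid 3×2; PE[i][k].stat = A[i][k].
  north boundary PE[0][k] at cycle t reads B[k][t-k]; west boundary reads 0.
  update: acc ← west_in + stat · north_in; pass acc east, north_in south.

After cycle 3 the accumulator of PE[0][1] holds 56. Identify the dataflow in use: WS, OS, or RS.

WS (2×3 grid), PE[0][1]:
  0: (0,1).acc=0  regs=<0,0>
  1: (0,1).acc=8  regs=<2,8>
  2: (0,1).acc=12  regs=<3,12>
  3: (0,1).acc=32  regs=<8,32>
OS (3×3 grid), PE[0][1]:
  0: (0,1).acc=0  regs=<0,0>
  1: (0,1).acc=8  regs=<2,4>
  2: (0,1).acc=14  regs=<6,1>
  3: (0,1).acc=14  regs=<0,0>
RS (3×2 grid), PE[0][1]:
  0: (0,1).acc=0  regs=<0,0>
  1: (0,1).acc=20  regs=<20,1>
  2: (0,1).acc=14  regs=<14,1>
  3: (0,1).acc=56  regs=<56,7>

dataflow = RS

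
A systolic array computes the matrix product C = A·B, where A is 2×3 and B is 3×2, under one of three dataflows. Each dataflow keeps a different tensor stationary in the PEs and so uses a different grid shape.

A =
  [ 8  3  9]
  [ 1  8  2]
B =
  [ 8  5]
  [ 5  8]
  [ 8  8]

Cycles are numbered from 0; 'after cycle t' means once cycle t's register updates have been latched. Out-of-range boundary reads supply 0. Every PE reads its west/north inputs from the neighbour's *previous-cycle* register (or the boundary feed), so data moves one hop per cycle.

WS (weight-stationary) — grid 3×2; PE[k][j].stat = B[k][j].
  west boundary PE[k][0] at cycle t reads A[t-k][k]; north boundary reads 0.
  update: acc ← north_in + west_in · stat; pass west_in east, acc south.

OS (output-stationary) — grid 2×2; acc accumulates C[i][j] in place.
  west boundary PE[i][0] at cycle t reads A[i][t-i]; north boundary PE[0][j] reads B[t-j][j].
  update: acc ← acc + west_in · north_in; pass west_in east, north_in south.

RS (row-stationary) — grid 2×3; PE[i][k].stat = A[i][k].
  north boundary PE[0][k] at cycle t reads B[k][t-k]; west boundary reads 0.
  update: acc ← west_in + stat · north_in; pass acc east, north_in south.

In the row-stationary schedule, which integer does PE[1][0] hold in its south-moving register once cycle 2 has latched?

RS on a 2×3 grid — tracing PE[1][0] and its feeders:
  [0] (0,0) acc=64 (h:64 v:8)
  [0] (1,0) acc=0 (h:0 v:0)
  [1] (0,0) acc=40 (h:40 v:5)
  [1] (1,0) acc=8 (h:8 v:8)
  [2] (0,0) acc=0 (h:0 v:0)
  [2] (1,0) acc=5 (h:5 v:5)

register = 5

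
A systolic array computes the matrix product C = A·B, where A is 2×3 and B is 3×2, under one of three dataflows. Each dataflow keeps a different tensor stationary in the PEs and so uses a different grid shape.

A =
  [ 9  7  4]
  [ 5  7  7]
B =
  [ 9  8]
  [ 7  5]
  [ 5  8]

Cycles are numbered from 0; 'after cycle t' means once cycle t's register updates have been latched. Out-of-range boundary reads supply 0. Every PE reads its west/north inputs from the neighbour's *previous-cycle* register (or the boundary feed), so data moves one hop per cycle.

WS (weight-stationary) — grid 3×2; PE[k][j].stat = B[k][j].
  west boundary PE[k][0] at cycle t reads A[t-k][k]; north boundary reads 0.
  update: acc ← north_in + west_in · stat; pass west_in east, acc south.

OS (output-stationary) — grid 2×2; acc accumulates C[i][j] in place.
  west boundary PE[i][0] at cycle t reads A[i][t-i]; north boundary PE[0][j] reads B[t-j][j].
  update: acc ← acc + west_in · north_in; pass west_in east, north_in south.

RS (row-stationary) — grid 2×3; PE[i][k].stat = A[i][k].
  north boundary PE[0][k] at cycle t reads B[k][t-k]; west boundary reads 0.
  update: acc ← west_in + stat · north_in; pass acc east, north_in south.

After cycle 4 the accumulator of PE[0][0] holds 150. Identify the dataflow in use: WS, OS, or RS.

WS [3×2] PE[0][0] across cycles:
  0: (0,0).acc=81  regs=<9,81>
  1: (0,0).acc=45  regs=<5,45>
  2: (0,0).acc=0  regs=<0,0>
  3: (0,0).acc=0  regs=<0,0>
  4: (0,0).acc=0  regs=<0,0>
OS [2×2] PE[0][0] across cycles:
  0: (0,0).acc=81  regs=<9,9>
  1: (0,0).acc=130  regs=<7,7>
  2: (0,0).acc=150  regs=<4,5>
  3: (0,0).acc=150  regs=<0,0>
  4: (0,0).acc=150  regs=<0,0>
RS [2×3] PE[0][0] across cycles:
  0: (0,0).acc=81  regs=<81,9>
  1: (0,0).acc=72  regs=<72,8>
  2: (0,0).acc=0  regs=<0,0>
  3: (0,0).acc=0  regs=<0,0>
  4: (0,0).acc=0  regs=<0,0>

dataflow = OS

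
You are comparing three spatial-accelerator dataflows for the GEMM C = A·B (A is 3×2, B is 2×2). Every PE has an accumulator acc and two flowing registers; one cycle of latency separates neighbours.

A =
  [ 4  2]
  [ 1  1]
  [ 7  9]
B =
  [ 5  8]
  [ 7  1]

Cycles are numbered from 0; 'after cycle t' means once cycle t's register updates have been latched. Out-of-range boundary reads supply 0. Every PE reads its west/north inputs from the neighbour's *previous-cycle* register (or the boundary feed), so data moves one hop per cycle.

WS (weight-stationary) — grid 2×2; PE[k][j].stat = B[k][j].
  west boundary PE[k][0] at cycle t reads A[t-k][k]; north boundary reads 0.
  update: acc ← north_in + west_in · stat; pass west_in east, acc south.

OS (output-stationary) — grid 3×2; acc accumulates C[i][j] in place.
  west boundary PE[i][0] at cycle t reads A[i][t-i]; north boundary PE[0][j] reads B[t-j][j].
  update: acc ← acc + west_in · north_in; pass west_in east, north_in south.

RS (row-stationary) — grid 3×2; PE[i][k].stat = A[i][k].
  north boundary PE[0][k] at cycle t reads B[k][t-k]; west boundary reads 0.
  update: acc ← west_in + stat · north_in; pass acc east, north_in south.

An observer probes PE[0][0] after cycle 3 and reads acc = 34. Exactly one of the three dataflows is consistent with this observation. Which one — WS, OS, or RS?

WS [2×2] PE[0][0] across cycles:
  [0] (0,0) acc=20 (h:4 v:20)
  [1] (0,0) acc=5 (h:1 v:5)
  [2] (0,0) acc=35 (h:7 v:35)
  [3] (0,0) acc=0 (h:0 v:0)
OS [3×2] PE[0][0] across cycles:
  [0] (0,0) acc=20 (h:4 v:5)
  [1] (0,0) acc=34 (h:2 v:7)
  [2] (0,0) acc=34 (h:0 v:0)
  [3] (0,0) acc=34 (h:0 v:0)
RS [3×2] PE[0][0] across cycles:
  [0] (0,0) acc=20 (h:20 v:5)
  [1] (0,0) acc=32 (h:32 v:8)
  [2] (0,0) acc=0 (h:0 v:0)
  [3] (0,0) acc=0 (h:0 v:0)

dataflow = OS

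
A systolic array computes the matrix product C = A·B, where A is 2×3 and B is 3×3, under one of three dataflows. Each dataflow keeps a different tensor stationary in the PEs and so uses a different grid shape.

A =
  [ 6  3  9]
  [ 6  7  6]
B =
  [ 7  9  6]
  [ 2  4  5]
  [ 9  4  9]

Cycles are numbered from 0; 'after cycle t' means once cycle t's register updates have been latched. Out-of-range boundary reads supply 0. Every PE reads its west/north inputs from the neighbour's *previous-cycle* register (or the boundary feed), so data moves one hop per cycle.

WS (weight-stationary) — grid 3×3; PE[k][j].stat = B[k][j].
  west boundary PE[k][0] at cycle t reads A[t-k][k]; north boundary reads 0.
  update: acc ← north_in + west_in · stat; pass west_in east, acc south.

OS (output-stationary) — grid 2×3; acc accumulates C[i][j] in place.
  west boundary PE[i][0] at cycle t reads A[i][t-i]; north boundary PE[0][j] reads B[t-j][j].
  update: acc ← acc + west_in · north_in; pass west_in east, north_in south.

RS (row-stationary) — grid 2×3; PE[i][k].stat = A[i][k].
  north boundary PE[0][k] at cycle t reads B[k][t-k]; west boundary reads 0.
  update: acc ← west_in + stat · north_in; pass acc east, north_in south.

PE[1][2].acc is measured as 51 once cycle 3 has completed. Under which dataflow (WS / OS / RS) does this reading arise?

Under WS (3×3), PE[1][2]:
  t=0 PE[1][2]: acc=0 h=0 v=0
  t=1 PE[1][2]: acc=0 h=0 v=0
  t=2 PE[1][2]: acc=0 h=0 v=0
  t=3 PE[1][2]: acc=51 h=3 v=51
Under OS (2×3), PE[1][2]:
  t=0 PE[1][2]: acc=0 h=0 v=0
  t=1 PE[1][2]: acc=0 h=0 v=0
  t=2 PE[1][2]: acc=0 h=0 v=0
  t=3 PE[1][2]: acc=36 h=6 v=6
Under RS (2×3), PE[1][2]:
  t=0 PE[1][2]: acc=0 h=0 v=0
  t=1 PE[1][2]: acc=0 h=0 v=0
  t=2 PE[1][2]: acc=0 h=0 v=0
  t=3 PE[1][2]: acc=110 h=110 v=9

dataflow = WS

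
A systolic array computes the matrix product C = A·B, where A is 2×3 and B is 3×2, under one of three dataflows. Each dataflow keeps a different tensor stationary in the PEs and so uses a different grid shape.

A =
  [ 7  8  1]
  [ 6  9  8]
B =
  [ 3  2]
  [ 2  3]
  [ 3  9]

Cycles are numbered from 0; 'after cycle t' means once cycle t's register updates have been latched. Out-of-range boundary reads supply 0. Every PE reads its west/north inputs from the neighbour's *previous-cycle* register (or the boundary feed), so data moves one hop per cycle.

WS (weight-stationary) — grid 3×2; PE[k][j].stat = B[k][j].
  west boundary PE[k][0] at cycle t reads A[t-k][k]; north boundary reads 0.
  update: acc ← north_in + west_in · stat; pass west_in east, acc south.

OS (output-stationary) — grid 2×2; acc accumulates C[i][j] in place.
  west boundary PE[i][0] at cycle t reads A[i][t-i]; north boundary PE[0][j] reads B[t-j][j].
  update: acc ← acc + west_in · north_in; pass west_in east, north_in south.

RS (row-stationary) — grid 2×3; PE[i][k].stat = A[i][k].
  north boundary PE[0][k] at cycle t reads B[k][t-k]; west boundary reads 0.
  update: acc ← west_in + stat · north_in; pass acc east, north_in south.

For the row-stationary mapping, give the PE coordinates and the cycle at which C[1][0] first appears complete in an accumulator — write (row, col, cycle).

Under RS, C[1][0] lands at PE[1][2]:
  cycle 0: PE[1][2] → acc 0, east 0, south 0
  cycle 1: PE[1][2] → acc 0, east 0, south 0
  cycle 2: PE[1][2] → acc 0, east 0, south 0
  cycle 3: PE[1][2] → acc 60, east 60, south 3

(row, col, cycle) = (1, 2, 3)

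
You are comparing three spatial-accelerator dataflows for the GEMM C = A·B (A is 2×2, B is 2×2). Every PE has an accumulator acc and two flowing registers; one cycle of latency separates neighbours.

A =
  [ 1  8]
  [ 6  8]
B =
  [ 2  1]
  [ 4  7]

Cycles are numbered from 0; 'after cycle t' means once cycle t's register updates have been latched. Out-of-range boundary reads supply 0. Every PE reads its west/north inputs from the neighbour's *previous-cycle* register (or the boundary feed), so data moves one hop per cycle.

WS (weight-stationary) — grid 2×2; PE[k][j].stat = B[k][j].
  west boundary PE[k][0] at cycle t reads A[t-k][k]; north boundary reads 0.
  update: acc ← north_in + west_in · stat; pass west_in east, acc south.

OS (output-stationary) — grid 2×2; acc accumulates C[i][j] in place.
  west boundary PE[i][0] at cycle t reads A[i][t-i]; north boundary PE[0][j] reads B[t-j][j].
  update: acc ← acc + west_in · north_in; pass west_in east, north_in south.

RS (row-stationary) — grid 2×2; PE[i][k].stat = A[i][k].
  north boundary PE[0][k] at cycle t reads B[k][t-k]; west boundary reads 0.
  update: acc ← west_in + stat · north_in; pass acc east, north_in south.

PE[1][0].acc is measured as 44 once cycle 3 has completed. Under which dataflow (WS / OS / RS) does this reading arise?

dataflow = OS

WS [2×2] PE[1][0] across cycles:
  after 0 — PE[1][0] acc=0, pass-E 0, pass-S 0
  after 1 — PE[1][0] acc=34, pass-E 8, pass-S 34
  after 2 — PE[1][0] acc=44, pass-E 8, pass-S 44
  after 3 — PE[1][0] acc=0, pass-E 0, pass-S 0
OS [2×2] PE[1][0] across cycles:
  after 0 — PE[1][0] acc=0, pass-E 0, pass-S 0
  after 1 — PE[1][0] acc=12, pass-E 6, pass-S 2
  after 2 — PE[1][0] acc=44, pass-E 8, pass-S 4
  after 3 — PE[1][0] acc=44, pass-E 0, pass-S 0
RS [2×2] PE[1][0] across cycles:
  after 0 — PE[1][0] acc=0, pass-E 0, pass-S 0
  after 1 — PE[1][0] acc=12, pass-E 12, pass-S 2
  after 2 — PE[1][0] acc=6, pass-E 6, pass-S 1
  after 3 — PE[1][0] acc=0, pass-E 0, pass-S 0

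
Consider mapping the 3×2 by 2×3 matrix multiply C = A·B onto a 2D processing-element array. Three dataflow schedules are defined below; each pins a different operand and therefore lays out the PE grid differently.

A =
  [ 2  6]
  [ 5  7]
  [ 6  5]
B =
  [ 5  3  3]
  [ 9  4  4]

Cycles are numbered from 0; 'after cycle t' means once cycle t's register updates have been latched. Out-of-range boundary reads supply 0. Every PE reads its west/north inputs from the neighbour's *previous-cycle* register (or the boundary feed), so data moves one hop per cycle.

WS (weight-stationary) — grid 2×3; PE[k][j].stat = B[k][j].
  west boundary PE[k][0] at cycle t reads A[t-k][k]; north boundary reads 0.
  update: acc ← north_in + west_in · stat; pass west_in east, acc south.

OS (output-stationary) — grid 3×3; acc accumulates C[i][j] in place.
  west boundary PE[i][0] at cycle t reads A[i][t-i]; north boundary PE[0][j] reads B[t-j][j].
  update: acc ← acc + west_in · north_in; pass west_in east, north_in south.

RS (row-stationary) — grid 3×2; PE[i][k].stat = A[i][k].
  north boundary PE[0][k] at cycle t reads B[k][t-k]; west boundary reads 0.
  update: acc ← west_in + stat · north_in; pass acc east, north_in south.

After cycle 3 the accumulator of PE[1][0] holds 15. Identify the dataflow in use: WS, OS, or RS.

dataflow = RS

WS (2×3 grid), PE[1][0]:
  cycle 0: PE[1][0] → acc 0, east 0, south 0
  cycle 1: PE[1][0] → acc 64, east 6, south 64
  cycle 2: PE[1][0] → acc 88, east 7, south 88
  cycle 3: PE[1][0] → acc 75, east 5, south 75
OS (3×3 grid), PE[1][0]:
  cycle 0: PE[1][0] → acc 0, east 0, south 0
  cycle 1: PE[1][0] → acc 25, east 5, south 5
  cycle 2: PE[1][0] → acc 88, east 7, south 9
  cycle 3: PE[1][0] → acc 88, east 0, south 0
RS (3×2 grid), PE[1][0]:
  cycle 0: PE[1][0] → acc 0, east 0, south 0
  cycle 1: PE[1][0] → acc 25, east 25, south 5
  cycle 2: PE[1][0] → acc 15, east 15, south 3
  cycle 3: PE[1][0] → acc 15, east 15, south 3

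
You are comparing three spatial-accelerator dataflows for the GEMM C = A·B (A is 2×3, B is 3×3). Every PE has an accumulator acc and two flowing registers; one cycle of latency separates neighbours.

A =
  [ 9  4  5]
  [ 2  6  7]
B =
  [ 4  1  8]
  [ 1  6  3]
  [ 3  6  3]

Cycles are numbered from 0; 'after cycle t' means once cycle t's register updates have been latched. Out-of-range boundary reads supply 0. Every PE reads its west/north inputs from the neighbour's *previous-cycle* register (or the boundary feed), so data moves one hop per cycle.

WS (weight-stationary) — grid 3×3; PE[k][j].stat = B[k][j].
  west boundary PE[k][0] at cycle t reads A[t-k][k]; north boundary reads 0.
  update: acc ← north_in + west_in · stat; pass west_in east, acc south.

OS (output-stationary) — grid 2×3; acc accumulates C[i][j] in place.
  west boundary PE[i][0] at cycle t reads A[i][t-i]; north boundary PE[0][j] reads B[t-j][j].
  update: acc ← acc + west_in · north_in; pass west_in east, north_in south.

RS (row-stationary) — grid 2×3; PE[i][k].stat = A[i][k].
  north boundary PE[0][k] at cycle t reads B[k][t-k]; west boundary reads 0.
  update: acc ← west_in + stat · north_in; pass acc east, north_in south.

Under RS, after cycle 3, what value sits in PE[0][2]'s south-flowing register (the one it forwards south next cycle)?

register = 6

RS 2×3: PE[0][2] cycle-by-cycle (with neighbour feeds):
  c0 r0c1: 0 / 0 / 0
  c0 r0c2: 0 / 0 / 0
  c1 r0c1: 40 / 40 / 1
  c1 r0c2: 0 / 0 / 0
  c2 r0c1: 33 / 33 / 6
  c2 r0c2: 55 / 55 / 3
  c3 r0c1: 84 / 84 / 3
  c3 r0c2: 63 / 63 / 6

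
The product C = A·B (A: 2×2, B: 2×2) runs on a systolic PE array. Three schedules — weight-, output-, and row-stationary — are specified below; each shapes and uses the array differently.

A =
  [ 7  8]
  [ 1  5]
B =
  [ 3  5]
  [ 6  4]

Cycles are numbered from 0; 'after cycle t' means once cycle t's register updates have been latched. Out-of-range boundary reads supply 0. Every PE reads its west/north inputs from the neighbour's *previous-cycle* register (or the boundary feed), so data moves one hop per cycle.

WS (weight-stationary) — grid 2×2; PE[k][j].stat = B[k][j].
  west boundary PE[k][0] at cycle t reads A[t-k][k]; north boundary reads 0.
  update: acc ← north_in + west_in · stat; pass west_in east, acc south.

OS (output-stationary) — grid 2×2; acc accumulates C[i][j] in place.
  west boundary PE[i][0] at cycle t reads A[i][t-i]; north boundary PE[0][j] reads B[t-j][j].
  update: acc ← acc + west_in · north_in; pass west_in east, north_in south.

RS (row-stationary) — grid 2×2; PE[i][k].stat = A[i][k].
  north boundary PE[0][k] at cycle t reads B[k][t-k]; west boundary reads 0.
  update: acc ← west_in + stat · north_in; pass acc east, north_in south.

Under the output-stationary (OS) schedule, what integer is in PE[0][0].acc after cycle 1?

OS 2×2: PE[0][0] cycle-by-cycle (with neighbour feeds):
  t=0 PE[0][0]: acc=21 h=7 v=3
  t=1 PE[0][0]: acc=69 h=8 v=6

PE[0][0].acc = 69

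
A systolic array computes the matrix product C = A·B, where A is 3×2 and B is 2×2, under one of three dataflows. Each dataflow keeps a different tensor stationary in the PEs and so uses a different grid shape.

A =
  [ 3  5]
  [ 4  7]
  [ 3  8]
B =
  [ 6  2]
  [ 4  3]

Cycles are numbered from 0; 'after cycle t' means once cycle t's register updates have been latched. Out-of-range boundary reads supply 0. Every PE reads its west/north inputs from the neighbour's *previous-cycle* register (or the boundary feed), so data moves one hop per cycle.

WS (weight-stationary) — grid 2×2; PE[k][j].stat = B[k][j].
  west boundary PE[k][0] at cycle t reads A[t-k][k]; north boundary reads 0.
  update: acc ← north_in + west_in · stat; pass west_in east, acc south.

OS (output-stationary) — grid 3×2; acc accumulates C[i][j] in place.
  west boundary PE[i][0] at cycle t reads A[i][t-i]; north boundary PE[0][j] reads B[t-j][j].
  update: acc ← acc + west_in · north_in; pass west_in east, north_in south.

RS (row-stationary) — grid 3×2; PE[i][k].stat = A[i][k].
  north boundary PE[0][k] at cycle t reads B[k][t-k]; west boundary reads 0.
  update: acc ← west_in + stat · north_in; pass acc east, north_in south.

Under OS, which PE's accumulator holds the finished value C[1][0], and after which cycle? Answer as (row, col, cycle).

Under OS, C[1][0] lands at PE[1][0]:
  @0  [1,0]  acc 0  |  →0  ↓0
  @1  [1,0]  acc 24  |  →4  ↓6
  @2  [1,0]  acc 52  |  →7  ↓4

(row, col, cycle) = (1, 0, 2)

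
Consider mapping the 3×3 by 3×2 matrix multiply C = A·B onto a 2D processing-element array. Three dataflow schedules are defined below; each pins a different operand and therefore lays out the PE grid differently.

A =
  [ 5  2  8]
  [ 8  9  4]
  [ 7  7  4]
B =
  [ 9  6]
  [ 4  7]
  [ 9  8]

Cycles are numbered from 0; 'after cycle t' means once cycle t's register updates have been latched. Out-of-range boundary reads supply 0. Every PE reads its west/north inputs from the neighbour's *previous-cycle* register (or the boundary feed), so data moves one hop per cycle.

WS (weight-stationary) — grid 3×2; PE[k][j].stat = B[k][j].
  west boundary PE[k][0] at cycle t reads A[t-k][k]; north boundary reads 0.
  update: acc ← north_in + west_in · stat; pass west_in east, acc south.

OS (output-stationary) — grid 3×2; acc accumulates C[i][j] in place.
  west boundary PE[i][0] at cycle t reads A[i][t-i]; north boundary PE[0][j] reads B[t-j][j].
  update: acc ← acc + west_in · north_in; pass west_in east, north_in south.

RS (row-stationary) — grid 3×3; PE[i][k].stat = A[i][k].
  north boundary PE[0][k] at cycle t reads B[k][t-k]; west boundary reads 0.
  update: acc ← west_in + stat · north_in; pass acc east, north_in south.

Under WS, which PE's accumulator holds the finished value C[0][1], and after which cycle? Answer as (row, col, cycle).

(row, col, cycle) = (2, 1, 3)

WS: C[0][1] accumulates in PE[2][1]:
  after 0 — PE[2][1] acc=0, pass-E 0, pass-S 0
  after 1 — PE[2][1] acc=0, pass-E 0, pass-S 0
  after 2 — PE[2][1] acc=0, pass-E 0, pass-S 0
  after 3 — PE[2][1] acc=108, pass-E 8, pass-S 108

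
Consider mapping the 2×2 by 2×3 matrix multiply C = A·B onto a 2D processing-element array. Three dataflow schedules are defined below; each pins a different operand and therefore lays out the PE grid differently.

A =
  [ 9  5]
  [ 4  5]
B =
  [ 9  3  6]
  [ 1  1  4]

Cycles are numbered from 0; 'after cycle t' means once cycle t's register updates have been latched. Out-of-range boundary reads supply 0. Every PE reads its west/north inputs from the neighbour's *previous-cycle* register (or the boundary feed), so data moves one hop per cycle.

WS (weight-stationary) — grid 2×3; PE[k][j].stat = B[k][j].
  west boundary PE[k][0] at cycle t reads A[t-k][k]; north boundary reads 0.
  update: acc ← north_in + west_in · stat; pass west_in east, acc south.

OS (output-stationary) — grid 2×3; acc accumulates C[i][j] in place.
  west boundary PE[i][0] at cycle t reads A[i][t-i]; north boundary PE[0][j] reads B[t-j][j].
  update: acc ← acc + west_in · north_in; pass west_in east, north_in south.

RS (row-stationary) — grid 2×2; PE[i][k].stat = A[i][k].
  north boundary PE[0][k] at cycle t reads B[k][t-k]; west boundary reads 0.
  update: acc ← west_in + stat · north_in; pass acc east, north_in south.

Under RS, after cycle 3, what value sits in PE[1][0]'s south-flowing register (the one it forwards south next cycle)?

register = 6

RS 2×2: PE[1][0] cycle-by-cycle (with neighbour feeds):
  step 0 · PE0,0: acc=81; fwd→81 fwd↓9
  step 0 · PE1,0: acc=0; fwd→0 fwd↓0
  step 1 · PE0,0: acc=27; fwd→27 fwd↓3
  step 1 · PE1,0: acc=36; fwd→36 fwd↓9
  step 2 · PE0,0: acc=54; fwd→54 fwd↓6
  step 2 · PE1,0: acc=12; fwd→12 fwd↓3
  step 3 · PE0,0: acc=0; fwd→0 fwd↓0
  step 3 · PE1,0: acc=24; fwd→24 fwd↓6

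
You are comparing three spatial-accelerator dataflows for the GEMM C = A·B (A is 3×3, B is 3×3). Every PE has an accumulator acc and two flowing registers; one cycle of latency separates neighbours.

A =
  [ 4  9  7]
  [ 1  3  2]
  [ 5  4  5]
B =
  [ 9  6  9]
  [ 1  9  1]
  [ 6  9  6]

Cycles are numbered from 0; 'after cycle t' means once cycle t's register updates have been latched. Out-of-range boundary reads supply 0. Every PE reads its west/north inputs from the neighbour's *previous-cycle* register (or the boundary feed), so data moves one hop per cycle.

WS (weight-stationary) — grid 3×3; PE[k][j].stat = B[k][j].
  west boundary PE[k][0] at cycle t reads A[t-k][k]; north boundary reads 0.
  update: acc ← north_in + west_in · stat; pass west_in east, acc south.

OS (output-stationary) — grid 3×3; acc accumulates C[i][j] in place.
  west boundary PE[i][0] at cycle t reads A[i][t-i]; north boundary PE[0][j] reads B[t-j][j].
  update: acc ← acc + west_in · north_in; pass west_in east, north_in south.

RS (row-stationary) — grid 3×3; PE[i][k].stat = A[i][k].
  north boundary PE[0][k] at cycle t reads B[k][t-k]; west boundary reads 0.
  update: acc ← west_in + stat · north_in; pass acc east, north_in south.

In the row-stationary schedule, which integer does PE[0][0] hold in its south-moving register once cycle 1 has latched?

RS 3×3: PE[0][0] cycle-by-cycle (with neighbour feeds):
  [0] (0,0) acc=36 (h:36 v:9)
  [1] (0,0) acc=24 (h:24 v:6)

register = 6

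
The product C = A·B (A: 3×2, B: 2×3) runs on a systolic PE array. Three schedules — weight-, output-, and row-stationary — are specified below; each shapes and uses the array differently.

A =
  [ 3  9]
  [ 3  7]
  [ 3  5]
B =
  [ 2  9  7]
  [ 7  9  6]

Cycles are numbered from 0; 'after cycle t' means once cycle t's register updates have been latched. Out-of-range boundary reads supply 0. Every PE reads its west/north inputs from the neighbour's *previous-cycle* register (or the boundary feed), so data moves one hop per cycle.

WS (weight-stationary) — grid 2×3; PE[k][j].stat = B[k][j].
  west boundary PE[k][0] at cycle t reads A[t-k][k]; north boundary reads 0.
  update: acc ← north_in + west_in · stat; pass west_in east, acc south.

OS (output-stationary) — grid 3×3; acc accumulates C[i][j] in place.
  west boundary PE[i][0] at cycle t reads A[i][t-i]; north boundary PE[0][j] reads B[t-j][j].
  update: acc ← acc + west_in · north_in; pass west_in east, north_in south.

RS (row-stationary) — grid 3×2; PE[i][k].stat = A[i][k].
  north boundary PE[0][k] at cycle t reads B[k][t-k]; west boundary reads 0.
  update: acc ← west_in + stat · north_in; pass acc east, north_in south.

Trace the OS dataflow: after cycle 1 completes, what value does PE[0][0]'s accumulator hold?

OS 3×3: PE[0][0] cycle-by-cycle (with neighbour feeds):
  [0] (0,0) acc=6 (h:3 v:2)
  [1] (0,0) acc=69 (h:9 v:7)

PE[0][0].acc = 69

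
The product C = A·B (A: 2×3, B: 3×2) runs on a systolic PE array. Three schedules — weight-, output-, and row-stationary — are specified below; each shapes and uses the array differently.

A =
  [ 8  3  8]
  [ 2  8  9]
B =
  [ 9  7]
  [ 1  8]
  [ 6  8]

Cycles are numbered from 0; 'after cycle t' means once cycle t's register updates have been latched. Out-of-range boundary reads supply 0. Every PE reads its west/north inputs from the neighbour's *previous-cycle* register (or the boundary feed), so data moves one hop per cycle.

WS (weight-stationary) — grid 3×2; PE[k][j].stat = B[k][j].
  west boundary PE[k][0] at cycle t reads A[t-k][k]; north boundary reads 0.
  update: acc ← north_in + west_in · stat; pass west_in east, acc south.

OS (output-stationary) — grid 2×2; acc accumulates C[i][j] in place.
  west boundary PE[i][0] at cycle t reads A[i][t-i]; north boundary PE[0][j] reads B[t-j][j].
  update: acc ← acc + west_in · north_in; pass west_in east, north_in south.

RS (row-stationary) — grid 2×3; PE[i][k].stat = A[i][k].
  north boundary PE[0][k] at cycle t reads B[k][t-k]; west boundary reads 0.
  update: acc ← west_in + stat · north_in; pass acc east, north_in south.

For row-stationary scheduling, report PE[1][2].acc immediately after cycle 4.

RS (2×3). Following PE[1][2] plus its west/north inputs:
  after 0 — PE[0][2] acc=0, pass-E 0, pass-S 0
  after 0 — PE[1][1] acc=0, pass-E 0, pass-S 0
  after 0 — PE[1][2] acc=0, pass-E 0, pass-S 0
  after 1 — PE[0][2] acc=0, pass-E 0, pass-S 0
  after 1 — PE[1][1] acc=0, pass-E 0, pass-S 0
  after 1 — PE[1][2] acc=0, pass-E 0, pass-S 0
  after 2 — PE[0][2] acc=123, pass-E 123, pass-S 6
  after 2 — PE[1][1] acc=26, pass-E 26, pass-S 1
  after 2 — PE[1][2] acc=0, pass-E 0, pass-S 0
  after 3 — PE[0][2] acc=144, pass-E 144, pass-S 8
  after 3 — PE[1][1] acc=78, pass-E 78, pass-S 8
  after 3 — PE[1][2] acc=80, pass-E 80, pass-S 6
  after 4 — PE[0][2] acc=0, pass-E 0, pass-S 0
  after 4 — PE[1][1] acc=0, pass-E 0, pass-S 0
  after 4 — PE[1][2] acc=150, pass-E 150, pass-S 8

PE[1][2].acc = 150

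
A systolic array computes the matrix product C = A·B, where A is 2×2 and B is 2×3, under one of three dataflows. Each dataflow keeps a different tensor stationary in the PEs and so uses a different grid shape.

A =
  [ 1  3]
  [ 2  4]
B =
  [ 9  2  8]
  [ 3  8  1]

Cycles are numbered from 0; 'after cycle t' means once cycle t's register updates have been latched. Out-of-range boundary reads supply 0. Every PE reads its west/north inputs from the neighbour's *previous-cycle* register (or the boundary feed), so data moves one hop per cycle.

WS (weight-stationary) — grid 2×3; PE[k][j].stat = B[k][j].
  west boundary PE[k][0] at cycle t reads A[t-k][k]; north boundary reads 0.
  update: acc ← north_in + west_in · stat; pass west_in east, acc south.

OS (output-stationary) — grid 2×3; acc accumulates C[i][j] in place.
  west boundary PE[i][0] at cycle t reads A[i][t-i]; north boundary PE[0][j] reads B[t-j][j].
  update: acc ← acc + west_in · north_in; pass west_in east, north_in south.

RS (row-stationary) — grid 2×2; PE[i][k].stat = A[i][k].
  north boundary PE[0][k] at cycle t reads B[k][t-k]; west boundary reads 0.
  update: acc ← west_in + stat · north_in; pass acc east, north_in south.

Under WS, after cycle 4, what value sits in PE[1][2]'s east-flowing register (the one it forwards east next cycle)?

register = 4

WS (2×3). Following PE[1][2] plus its west/north inputs:
  [0] (0,2) acc=0 (h:0 v:0)
  [0] (1,1) acc=0 (h:0 v:0)
  [0] (1,2) acc=0 (h:0 v:0)
  [1] (0,2) acc=0 (h:0 v:0)
  [1] (1,1) acc=0 (h:0 v:0)
  [1] (1,2) acc=0 (h:0 v:0)
  [2] (0,2) acc=8 (h:1 v:8)
  [2] (1,1) acc=26 (h:3 v:26)
  [2] (1,2) acc=0 (h:0 v:0)
  [3] (0,2) acc=16 (h:2 v:16)
  [3] (1,1) acc=36 (h:4 v:36)
  [3] (1,2) acc=11 (h:3 v:11)
  [4] (0,2) acc=0 (h:0 v:0)
  [4] (1,1) acc=0 (h:0 v:0)
  [4] (1,2) acc=20 (h:4 v:20)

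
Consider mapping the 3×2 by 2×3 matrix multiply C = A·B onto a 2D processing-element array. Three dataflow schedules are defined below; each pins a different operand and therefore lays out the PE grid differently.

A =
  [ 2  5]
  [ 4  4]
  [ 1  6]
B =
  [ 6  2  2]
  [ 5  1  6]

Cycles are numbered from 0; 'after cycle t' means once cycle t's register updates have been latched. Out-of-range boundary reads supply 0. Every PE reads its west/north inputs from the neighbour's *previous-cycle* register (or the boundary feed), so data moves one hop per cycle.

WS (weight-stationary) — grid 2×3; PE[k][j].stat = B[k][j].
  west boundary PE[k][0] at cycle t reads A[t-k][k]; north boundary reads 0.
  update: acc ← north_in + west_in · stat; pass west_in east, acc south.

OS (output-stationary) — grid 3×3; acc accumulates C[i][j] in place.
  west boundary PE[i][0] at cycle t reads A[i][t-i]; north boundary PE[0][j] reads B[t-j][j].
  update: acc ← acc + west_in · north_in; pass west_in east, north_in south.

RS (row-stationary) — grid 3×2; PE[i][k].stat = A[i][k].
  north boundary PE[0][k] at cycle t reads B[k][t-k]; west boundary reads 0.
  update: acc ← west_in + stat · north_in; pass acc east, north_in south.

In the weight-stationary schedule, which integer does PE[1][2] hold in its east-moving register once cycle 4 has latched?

register = 4

WS (2×3). Following PE[1][2] plus its west/north inputs:
  c0 r0c2: 0 / 0 / 0
  c0 r1c1: 0 / 0 / 0
  c0 r1c2: 0 / 0 / 0
  c1 r0c2: 0 / 0 / 0
  c1 r1c1: 0 / 0 / 0
  c1 r1c2: 0 / 0 / 0
  c2 r0c2: 4 / 2 / 4
  c2 r1c1: 9 / 5 / 9
  c2 r1c2: 0 / 0 / 0
  c3 r0c2: 8 / 4 / 8
  c3 r1c1: 12 / 4 / 12
  c3 r1c2: 34 / 5 / 34
  c4 r0c2: 2 / 1 / 2
  c4 r1c1: 8 / 6 / 8
  c4 r1c2: 32 / 4 / 32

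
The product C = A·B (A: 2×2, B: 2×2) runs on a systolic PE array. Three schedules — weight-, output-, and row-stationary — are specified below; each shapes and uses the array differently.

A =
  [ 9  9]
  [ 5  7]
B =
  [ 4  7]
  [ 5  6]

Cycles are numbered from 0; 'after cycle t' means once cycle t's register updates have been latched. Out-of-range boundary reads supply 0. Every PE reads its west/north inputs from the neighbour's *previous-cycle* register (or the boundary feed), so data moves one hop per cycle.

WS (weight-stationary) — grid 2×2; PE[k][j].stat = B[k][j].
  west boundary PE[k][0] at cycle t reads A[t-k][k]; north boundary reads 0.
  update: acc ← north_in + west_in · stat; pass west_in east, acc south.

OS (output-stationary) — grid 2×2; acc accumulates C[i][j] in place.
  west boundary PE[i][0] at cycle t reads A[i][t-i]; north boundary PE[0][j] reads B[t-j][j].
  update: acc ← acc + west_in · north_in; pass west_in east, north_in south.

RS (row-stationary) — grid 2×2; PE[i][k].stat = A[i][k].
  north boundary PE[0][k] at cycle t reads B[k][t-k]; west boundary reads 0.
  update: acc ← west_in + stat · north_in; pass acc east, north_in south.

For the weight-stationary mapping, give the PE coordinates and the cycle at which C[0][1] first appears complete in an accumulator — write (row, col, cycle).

(row, col, cycle) = (1, 1, 2)

WS — PE[1][1] is where C[0][1] collects:
  t=0 PE[1][1]: acc=0 h=0 v=0
  t=1 PE[1][1]: acc=0 h=0 v=0
  t=2 PE[1][1]: acc=117 h=9 v=117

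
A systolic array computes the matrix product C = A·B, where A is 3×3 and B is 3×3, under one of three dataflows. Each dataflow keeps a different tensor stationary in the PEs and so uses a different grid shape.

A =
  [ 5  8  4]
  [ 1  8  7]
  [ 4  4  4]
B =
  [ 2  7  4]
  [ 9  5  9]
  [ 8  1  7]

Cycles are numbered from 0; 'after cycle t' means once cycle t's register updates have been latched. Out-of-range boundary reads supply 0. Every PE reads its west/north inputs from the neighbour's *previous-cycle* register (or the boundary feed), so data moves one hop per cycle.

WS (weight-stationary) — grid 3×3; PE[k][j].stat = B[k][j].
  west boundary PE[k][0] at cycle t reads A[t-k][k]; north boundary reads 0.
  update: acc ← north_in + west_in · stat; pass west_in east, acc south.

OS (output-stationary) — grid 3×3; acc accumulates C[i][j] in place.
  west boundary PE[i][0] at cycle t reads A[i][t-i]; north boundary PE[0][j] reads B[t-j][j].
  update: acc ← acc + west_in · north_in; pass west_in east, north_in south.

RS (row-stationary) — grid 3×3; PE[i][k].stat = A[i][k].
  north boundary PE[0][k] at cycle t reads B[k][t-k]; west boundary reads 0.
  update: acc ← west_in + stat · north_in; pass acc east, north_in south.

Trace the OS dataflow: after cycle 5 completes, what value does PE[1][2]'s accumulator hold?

OS (3×3). Following PE[1][2] plus its west/north inputs:
  after 0 — PE[0][2] acc=0, pass-E 0, pass-S 0
  after 0 — PE[1][1] acc=0, pass-E 0, pass-S 0
  after 0 — PE[1][2] acc=0, pass-E 0, pass-S 0
  after 1 — PE[0][2] acc=0, pass-E 0, pass-S 0
  after 1 — PE[1][1] acc=0, pass-E 0, pass-S 0
  after 1 — PE[1][2] acc=0, pass-E 0, pass-S 0
  after 2 — PE[0][2] acc=20, pass-E 5, pass-S 4
  after 2 — PE[1][1] acc=7, pass-E 1, pass-S 7
  after 2 — PE[1][2] acc=0, pass-E 0, pass-S 0
  after 3 — PE[0][2] acc=92, pass-E 8, pass-S 9
  after 3 — PE[1][1] acc=47, pass-E 8, pass-S 5
  after 3 — PE[1][2] acc=4, pass-E 1, pass-S 4
  after 4 — PE[0][2] acc=120, pass-E 4, pass-S 7
  after 4 — PE[1][1] acc=54, pass-E 7, pass-S 1
  after 4 — PE[1][2] acc=76, pass-E 8, pass-S 9
  after 5 — PE[0][2] acc=120, pass-E 0, pass-S 0
  after 5 — PE[1][1] acc=54, pass-E 0, pass-S 0
  after 5 — PE[1][2] acc=125, pass-E 7, pass-S 7

PE[1][2].acc = 125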